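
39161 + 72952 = 112113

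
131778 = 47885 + 83893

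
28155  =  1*28155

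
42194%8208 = 1154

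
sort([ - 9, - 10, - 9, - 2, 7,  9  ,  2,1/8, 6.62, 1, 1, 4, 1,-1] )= [ - 10, - 9,- 9, - 2, - 1, 1/8, 1, 1, 1, 2, 4, 6.62,7, 9] 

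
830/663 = 830/663 = 1.25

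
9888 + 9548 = 19436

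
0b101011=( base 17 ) 29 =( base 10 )43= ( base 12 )37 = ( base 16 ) 2b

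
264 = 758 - 494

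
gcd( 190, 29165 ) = 95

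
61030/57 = 1070 + 40/57  =  1070.70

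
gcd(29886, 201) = 3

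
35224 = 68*518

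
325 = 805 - 480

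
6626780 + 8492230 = 15119010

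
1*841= 841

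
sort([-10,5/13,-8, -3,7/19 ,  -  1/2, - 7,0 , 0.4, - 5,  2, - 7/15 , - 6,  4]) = [-10, - 8,  -  7, - 6,-5, - 3,-1/2, - 7/15,0,7/19, 5/13 , 0.4,  2,4] 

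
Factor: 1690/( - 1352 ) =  - 5/4 = - 2^( - 2 )*5^1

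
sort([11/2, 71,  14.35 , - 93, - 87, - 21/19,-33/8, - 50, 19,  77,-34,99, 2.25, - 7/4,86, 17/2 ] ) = [ - 93, - 87,-50 , - 34, - 33/8, - 7/4, - 21/19 , 2.25,11/2 , 17/2 , 14.35, 19,  71,  77, 86,99]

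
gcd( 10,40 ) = 10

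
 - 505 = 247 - 752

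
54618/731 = 74 + 524/731 = 74.72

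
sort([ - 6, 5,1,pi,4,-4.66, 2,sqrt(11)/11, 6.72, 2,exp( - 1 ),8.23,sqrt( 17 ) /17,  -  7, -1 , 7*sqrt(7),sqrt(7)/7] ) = [ - 7, - 6, - 4.66 , - 1, sqrt ( 17 ) /17,sqrt ( 11)/11,exp ( - 1), sqrt(7)/7,1,2, 2,pi,4, 5,6.72,8.23,7*sqrt(7)] 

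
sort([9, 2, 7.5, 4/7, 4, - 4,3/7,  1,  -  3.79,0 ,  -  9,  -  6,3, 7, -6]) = [  -  9, - 6,-6, - 4,-3.79, 0, 3/7 , 4/7,1,2,3, 4, 7,7.5, 9 ] 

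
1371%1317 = 54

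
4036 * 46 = 185656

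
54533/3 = 54533/3 =18177.67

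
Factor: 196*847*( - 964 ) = - 160035568 = - 2^4*7^3 * 11^2*241^1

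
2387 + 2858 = 5245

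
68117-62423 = 5694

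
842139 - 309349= 532790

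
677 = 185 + 492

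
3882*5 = 19410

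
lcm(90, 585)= 1170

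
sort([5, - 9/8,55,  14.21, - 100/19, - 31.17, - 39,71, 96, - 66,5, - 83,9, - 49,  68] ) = [ - 83, - 66, - 49, - 39,- 31.17, -100/19, - 9/8,5, 5,9,14.21, 55,68, 71, 96] 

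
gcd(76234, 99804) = 2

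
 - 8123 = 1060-9183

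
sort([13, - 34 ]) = [ - 34, 13 ]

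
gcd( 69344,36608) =352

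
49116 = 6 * 8186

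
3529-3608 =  - 79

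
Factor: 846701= 157^1*5393^1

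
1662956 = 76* 21881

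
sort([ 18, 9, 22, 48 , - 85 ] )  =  [ - 85 , 9,  18 , 22, 48]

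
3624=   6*604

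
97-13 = 84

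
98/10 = 9 + 4/5=9.80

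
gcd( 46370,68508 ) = 2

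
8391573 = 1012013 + 7379560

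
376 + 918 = 1294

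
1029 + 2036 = 3065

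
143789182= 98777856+45011326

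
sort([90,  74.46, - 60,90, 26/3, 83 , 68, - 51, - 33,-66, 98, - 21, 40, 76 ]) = [ - 66,-60, - 51, - 33, - 21, 26/3,40 , 68,  74.46, 76, 83,90, 90, 98 ]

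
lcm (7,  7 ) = 7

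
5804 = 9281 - 3477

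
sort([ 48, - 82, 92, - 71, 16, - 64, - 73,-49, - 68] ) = [  -  82 , - 73, - 71, - 68, - 64 , - 49 , 16, 48, 92] 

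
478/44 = 239/22 =10.86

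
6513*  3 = 19539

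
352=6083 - 5731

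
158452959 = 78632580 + 79820379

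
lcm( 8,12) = 24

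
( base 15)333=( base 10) 723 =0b1011010011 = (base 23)18A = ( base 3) 222210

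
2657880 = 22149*120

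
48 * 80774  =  3877152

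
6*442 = 2652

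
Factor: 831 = 3^1*277^1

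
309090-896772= -587682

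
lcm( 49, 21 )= 147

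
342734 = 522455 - 179721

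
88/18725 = 88/18725 = 0.00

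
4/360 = 1/90 =0.01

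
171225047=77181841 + 94043206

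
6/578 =3/289 = 0.01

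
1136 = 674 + 462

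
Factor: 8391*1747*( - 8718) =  - 2^1*3^2*1453^1*1747^1*2797^1 = -127797833286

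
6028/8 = 1507/2 = 753.50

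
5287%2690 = 2597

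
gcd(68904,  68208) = 696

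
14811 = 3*4937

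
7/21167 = 7/21167 = 0.00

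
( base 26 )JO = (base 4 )20012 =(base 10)518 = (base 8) 1006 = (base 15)248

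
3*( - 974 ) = - 2922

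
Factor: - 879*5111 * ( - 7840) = 2^5 * 3^1 * 5^1  *  7^2* 19^1*269^1*293^1 = 35221740960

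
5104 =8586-3482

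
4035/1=4035=4035.00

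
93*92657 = 8617101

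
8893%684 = 1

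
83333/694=120  +  53/694 = 120.08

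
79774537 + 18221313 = 97995850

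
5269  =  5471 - 202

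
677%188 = 113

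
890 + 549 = 1439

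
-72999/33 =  - 24333/11 = -  2212.09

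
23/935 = 23/935 = 0.02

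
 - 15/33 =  - 1 + 6/11=- 0.45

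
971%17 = 2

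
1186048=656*1808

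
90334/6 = 45167/3 = 15055.67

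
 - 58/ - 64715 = 58/64715 =0.00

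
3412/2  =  1706 = 1706.00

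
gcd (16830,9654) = 6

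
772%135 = 97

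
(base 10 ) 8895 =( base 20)124f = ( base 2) 10001010111111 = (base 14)3355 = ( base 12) 5193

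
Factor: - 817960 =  - 2^3*5^1 * 11^2*13^2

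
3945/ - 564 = -7 + 1/188 = -6.99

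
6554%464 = 58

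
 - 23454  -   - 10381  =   - 13073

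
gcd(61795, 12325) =85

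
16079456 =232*69308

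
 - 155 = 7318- 7473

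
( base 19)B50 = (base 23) 7FI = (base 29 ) 4O6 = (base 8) 7742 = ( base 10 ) 4066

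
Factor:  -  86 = -2^1*43^1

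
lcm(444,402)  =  29748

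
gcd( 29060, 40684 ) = 5812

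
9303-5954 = 3349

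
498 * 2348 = 1169304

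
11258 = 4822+6436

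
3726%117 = 99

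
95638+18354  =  113992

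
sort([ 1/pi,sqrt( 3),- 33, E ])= [ - 33, 1/pi,sqrt( 3 ), E] 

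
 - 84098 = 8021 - 92119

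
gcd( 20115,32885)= 5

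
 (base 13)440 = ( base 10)728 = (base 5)10403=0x2D8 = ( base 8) 1330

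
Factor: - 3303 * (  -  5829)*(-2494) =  - 48017448378 = - 2^1*3^3 *29^2*43^1*67^1*367^1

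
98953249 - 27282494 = 71670755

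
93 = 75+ 18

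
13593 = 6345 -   -  7248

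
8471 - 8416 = 55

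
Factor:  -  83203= - 83203^1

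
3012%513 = 447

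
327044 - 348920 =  - 21876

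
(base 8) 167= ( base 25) 4j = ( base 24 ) 4N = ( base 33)3k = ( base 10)119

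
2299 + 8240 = 10539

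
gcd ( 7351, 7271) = 1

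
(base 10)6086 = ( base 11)4633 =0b1011111000110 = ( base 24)ADE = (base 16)17c6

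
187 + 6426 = 6613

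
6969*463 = 3226647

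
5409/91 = 59  +  40/91 = 59.44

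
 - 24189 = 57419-81608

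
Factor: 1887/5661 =3^( - 1) =1/3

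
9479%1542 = 227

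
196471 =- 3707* (-53)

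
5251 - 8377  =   - 3126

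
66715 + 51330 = 118045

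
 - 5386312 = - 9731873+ 4345561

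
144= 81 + 63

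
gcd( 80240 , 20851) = 1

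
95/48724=95/48724=   0.00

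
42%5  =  2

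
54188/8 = 13547/2 = 6773.50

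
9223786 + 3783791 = 13007577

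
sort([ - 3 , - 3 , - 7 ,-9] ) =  [ - 9,-7, - 3,-3 ]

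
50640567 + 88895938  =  139536505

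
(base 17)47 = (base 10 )75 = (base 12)63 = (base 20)3F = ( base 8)113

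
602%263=76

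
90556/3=90556/3 = 30185.33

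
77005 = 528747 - 451742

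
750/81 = 9 + 7/27 = 9.26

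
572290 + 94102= 666392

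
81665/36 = 2268 + 17/36 = 2268.47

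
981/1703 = 981/1703=0.58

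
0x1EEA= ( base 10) 7914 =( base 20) jfe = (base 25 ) CGE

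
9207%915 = 57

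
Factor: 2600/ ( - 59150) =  - 4/91 = - 2^2*7^(  -  1 )*13^(- 1)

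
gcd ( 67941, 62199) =9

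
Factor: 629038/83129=734/97 = 2^1*97^( - 1)  *367^1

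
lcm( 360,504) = 2520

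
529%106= 105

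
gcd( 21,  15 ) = 3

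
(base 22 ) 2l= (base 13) 50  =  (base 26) 2D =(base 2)1000001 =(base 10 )65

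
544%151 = 91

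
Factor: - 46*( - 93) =2^1*3^1*23^1*31^1 = 4278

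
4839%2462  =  2377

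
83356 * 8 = 666848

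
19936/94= 9968/47 =212.09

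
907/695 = 1+212/695 = 1.31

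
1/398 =1/398 = 0.00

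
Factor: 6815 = 5^1*29^1*47^1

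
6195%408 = 75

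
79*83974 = 6633946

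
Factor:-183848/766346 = -2^2*7^2  *  19^(  -  1)*43^( - 1) = - 196/817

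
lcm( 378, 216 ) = 1512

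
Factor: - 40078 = -2^1 *29^1*691^1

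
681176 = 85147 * 8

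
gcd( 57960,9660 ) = 9660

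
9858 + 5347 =15205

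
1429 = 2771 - 1342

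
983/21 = 46+ 17/21 = 46.81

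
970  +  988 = 1958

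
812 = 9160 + -8348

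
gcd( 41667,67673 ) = 1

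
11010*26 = 286260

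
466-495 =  - 29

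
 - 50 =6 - 56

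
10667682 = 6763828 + 3903854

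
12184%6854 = 5330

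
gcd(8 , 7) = 1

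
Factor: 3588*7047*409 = 2^2 * 3^6 *13^1 * 23^1*29^1*409^1 = 10341416124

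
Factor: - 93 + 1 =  - 2^2*23^1 = - 92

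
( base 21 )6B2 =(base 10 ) 2879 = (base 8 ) 5477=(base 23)5A4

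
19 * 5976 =113544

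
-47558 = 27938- 75496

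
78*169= 13182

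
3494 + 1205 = 4699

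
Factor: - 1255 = -5^1*251^1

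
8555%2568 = 851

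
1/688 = 1/688 = 0.00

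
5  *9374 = 46870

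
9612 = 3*3204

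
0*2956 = 0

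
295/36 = 295/36=8.19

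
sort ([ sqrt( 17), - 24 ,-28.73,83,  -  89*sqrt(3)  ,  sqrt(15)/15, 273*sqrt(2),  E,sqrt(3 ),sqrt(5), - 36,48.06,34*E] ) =[-89*sqrt(3) , - 36, - 28.73, - 24,sqrt (15 )/15 , sqrt( 3), sqrt(5), E,sqrt( 17 ), 48.06, 83, 34*E,273*sqrt(2) ]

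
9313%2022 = 1225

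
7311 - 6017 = 1294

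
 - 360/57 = - 120/19 = - 6.32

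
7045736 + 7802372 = 14848108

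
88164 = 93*948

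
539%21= 14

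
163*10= 1630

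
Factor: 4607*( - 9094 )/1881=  - 2^1*3^(-2)*11^(  -  1 ) *17^1 *19^(-1)* 271^1*4547^1 = - 41896058/1881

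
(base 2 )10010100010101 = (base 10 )9493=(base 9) 14017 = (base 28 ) c31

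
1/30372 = 1/30372 = 0.00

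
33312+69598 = 102910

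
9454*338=3195452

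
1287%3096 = 1287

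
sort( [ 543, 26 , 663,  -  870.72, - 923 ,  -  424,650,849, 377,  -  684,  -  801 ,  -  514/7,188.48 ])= [ - 923 ,-870.72, - 801, - 684, - 424,  -  514/7 , 26, 188.48,377, 543, 650 , 663, 849 ] 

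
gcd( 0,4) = 4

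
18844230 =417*45190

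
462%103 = 50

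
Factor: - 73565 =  - 5^1*14713^1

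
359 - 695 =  - 336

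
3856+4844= 8700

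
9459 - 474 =8985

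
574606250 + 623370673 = 1197976923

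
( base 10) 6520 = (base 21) EGA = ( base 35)5BA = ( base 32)6BO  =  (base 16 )1978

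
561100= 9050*62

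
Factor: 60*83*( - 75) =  - 2^2*3^2 * 5^3*83^1 = - 373500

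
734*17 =12478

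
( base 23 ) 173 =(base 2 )1010110101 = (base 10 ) 693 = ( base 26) 10h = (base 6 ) 3113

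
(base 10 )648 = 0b1010001000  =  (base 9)800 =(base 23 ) 154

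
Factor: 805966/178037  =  2^1*7^1*23^1 *2503^1*178037^( - 1 )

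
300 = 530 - 230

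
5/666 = 5/666  =  0.01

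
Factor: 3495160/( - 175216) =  - 2^( - 1) * 5^1*47^( - 1 )*59^1*233^( - 1)* 1481^1= -436895/21902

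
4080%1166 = 582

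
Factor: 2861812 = 2^2* 715453^1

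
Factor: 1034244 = 2^2 * 3^2*28729^1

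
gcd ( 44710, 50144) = 2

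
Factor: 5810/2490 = 7/3 = 3^( - 1) * 7^1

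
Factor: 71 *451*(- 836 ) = - 26769556=   -  2^2*11^2*19^1 * 41^1*71^1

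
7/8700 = 7/8700 = 0.00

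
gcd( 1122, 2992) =374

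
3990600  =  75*53208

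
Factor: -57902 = -2^1*13^1*17^1*131^1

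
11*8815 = 96965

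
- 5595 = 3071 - 8666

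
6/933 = 2/311 = 0.01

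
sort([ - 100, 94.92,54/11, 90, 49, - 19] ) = [ - 100 , - 19,54/11 , 49, 90, 94.92]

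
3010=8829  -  5819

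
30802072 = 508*60634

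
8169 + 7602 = 15771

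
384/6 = 64 = 64.00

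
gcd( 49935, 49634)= 1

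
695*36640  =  25464800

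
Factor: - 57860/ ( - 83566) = 28930/41783 =2^1*5^1*7^( - 1)*11^1*47^(-1) * 127^( - 1)*263^1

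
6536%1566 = 272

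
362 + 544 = 906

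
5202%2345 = 512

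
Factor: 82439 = 7^1*11777^1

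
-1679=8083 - 9762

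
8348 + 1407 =9755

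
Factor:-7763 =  - 7^1*1109^1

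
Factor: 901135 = 5^1*37^1*4871^1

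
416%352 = 64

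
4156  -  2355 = 1801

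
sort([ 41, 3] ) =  [3, 41]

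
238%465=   238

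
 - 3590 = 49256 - 52846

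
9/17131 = 9/17131  =  0.00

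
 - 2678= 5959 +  - 8637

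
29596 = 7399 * 4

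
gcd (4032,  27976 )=8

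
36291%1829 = 1540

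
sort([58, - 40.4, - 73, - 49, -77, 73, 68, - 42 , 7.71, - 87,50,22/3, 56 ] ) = [ - 87,-77 , - 73,-49, - 42, - 40.4, 22/3,7.71,50,56, 58,68, 73]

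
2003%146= 105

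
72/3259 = 72/3259 = 0.02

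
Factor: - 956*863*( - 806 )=2^3*13^1* 31^1*239^1*863^1 = 664972568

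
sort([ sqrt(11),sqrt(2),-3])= [ - 3,sqrt (2),sqrt(11) ] 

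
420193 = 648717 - 228524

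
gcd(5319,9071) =1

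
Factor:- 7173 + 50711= 43538 = 2^1*11^1*1979^1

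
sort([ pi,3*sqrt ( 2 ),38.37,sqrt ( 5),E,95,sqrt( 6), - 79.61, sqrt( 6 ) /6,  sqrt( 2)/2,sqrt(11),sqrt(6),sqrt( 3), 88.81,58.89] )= [ - 79.61,sqrt(6)/6 , sqrt(2)/2,sqrt(3),sqrt(5),sqrt(6),sqrt(6 ), E , pi, sqrt(11 ) , 3 * sqrt(2) , 38.37,58.89, 88.81, 95]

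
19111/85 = 224 + 71/85 = 224.84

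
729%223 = 60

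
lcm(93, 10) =930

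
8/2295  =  8/2295 = 0.00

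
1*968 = 968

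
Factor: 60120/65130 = 2^2 *3^1*13^( - 1) = 12/13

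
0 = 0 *5840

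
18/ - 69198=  - 3/11533 =- 0.00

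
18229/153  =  119 + 22/153= 119.14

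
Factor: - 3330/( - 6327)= 10/19 = 2^1*5^1*19^ ( - 1 ) 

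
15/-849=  - 1 + 278/283 = -0.02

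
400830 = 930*431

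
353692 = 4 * 88423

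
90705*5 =453525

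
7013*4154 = 29132002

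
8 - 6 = 2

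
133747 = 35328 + 98419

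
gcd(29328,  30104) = 8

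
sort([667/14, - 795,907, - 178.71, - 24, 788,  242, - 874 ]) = [ - 874, - 795,  -  178.71 ,  -  24 , 667/14 , 242,788,907] 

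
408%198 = 12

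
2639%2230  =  409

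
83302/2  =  41651 = 41651.00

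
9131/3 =3043 + 2/3 = 3043.67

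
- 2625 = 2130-4755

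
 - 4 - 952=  - 956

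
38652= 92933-54281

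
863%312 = 239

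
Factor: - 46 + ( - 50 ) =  - 96 =- 2^5* 3^1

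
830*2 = 1660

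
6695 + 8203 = 14898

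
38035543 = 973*39091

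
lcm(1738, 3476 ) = 3476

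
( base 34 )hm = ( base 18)1F6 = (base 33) I6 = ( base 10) 600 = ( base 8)1130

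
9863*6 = 59178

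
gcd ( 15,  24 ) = 3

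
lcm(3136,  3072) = 150528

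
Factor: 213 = 3^1 * 71^1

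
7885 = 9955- 2070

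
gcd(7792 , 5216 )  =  16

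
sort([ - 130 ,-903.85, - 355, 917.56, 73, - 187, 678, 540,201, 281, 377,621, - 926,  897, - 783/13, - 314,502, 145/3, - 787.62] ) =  [ - 926, - 903.85, - 787.62,  -  355,-314, - 187 ,-130, - 783/13, 145/3, 73,201 , 281,377, 502, 540, 621, 678,897, 917.56]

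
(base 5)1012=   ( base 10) 132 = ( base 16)84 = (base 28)4k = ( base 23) 5h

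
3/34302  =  1/11434= 0.00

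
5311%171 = 10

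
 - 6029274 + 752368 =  - 5276906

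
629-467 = 162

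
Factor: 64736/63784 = 2^2*17^1 * 67^( - 1) =68/67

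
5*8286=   41430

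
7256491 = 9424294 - 2167803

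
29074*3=87222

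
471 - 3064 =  - 2593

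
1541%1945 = 1541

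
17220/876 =19 + 48/73 = 19.66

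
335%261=74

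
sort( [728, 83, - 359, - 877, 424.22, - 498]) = [ -877, - 498, - 359, 83 , 424.22,728]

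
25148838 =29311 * 858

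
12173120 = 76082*160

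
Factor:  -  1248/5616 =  - 2^1*3^(  -  2) = - 2/9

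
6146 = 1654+4492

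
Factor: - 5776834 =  - 2^1*7^1*449^1 * 919^1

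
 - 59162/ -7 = 59162/7   =  8451.71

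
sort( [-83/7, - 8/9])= [-83/7, - 8/9 ] 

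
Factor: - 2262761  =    -  2262761^1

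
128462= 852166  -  723704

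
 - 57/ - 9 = 6  +  1/3 = 6.33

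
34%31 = 3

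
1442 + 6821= 8263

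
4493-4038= 455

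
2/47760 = 1/23880 = 0.00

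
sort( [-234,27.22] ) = [ - 234,27.22] 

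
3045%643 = 473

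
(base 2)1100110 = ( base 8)146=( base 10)102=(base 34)30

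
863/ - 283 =-863/283 = - 3.05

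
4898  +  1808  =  6706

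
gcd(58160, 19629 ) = 727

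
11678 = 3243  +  8435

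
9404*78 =733512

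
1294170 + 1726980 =3021150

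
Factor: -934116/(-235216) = 969/244 = 2^( - 2)*3^1*17^1*19^1*61^( - 1 ) 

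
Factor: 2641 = 19^1* 139^1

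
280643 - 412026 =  - 131383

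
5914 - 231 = 5683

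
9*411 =3699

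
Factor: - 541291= - 19^1 * 31^1*919^1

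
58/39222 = 29/19611  =  0.00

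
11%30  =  11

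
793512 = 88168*9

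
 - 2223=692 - 2915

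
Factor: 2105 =5^1 *421^1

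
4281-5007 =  - 726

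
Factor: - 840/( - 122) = 420/61= 2^2 *3^1*5^1*7^1*61^(  -  1)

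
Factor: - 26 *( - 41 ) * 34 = 2^2*13^1 * 17^1 * 41^1 = 36244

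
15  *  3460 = 51900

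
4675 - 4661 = 14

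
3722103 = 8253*451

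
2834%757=563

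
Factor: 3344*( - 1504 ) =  - 5029376 = - 2^9* 11^1*19^1*47^1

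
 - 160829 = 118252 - 279081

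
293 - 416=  - 123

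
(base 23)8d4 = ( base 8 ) 10667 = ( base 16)11b7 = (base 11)3453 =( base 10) 4535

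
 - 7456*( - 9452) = 70474112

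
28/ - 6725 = -1 +6697/6725 = - 0.00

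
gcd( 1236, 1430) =2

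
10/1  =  10 = 10.00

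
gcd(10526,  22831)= 1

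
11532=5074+6458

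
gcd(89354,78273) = 1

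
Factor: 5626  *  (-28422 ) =-2^2*3^2*29^1 * 97^1*1579^1= - 159902172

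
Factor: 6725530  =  2^1 *5^1 *7^1*96079^1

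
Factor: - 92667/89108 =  - 2^( - 2) *3^1* 17^1*23^1*79^1*22277^( - 1)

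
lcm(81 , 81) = 81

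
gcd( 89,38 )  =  1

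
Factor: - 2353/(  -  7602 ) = 2^( - 1)*3^( - 1)*7^( - 1)*13^1 = 13/42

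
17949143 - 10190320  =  7758823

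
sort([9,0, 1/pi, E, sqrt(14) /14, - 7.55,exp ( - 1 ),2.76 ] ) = [ - 7.55, 0,sqrt(14)/14,  1/pi,exp( - 1 ),E,2.76, 9] 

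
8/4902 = 4/2451 = 0.00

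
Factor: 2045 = 5^1*409^1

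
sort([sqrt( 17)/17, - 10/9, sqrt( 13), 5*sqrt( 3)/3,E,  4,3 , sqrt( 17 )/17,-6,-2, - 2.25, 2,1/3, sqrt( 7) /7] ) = [ - 6, - 2.25 ,  -  2 , - 10/9 , sqrt( 17) /17, sqrt( 17 ) /17, 1/3, sqrt( 7)/7, 2, E, 5*sqrt( 3 )/3, 3,sqrt( 13),  4 ]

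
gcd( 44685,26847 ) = 9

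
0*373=0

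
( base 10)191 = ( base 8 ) 277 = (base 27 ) 72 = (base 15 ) cb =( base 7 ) 362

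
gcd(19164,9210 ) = 6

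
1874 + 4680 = 6554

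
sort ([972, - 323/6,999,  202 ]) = [ - 323/6,202, 972, 999] 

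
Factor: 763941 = 3^1*254647^1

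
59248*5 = 296240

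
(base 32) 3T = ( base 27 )4h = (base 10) 125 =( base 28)4d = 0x7d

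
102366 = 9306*11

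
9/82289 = 9/82289 = 0.00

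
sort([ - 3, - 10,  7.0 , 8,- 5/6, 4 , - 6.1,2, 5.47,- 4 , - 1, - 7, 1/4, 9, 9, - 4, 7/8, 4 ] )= [ - 10, - 7, - 6.1, - 4, - 4, - 3,-1, - 5/6,1/4 , 7/8, 2, 4 , 4, 5.47, 7.0, 8, 9,  9] 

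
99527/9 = 11058 + 5/9 = 11058.56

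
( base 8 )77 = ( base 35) 1S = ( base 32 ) 1V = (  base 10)63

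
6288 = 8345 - 2057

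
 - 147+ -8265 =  - 8412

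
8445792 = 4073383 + 4372409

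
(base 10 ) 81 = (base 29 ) 2n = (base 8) 121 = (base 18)49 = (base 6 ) 213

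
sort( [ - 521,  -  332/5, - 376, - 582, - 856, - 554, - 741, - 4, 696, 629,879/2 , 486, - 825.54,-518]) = [ - 856, - 825.54,  -  741, - 582,-554, - 521, - 518, - 376, - 332/5, - 4,879/2,486, 629, 696]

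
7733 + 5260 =12993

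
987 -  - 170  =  1157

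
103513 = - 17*( - 6089)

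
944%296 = 56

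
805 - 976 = - 171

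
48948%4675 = 2198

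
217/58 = 217/58=3.74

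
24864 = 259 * 96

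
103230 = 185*558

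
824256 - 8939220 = -8114964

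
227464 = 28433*8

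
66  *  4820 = 318120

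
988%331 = 326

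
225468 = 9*25052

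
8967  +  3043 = 12010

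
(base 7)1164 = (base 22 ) jk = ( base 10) 438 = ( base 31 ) E4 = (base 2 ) 110110110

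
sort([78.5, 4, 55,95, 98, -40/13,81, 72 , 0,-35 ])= [ - 35 , - 40/13, 0,4, 55 , 72, 78.5,81, 95,98]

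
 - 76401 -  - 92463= 16062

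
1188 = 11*108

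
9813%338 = 11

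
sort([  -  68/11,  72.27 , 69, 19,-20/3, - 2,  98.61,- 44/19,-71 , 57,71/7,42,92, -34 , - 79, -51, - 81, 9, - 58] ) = [ - 81,-79, - 71, - 58 , - 51, - 34 , - 20/3,  -  68/11, - 44/19, - 2,  9, 71/7 , 19, 42,57,69, 72.27, 92 , 98.61 ]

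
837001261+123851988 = 960853249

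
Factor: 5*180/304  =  225/76=2^( - 2 )*3^2*5^2*19^( - 1) 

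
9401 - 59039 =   -  49638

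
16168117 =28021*577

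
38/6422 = 1/169 = 0.01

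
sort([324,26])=[26,324]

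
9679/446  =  21  +  313/446   =  21.70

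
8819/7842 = 8819/7842=1.12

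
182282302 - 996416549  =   - 814134247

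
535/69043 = 535/69043 = 0.01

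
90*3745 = 337050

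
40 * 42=1680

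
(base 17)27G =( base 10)713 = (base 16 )2c9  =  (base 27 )QB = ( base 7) 2036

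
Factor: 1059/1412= 2^ ( - 2)*3^1  =  3/4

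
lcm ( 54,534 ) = 4806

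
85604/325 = 85604/325 = 263.40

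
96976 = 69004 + 27972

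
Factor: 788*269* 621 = 2^2*3^3*23^1*197^1 * 269^1 = 131634612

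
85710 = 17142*5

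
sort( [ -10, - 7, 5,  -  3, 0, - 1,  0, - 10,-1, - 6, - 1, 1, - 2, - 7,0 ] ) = [ - 10 , - 10,- 7 , - 7, - 6, - 3, - 2, - 1,  -  1, - 1,0, 0, 0, 1,  5]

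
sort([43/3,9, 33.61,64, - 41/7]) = [ - 41/7,9,43/3,33.61,64]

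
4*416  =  1664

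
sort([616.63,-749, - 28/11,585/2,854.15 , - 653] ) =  [ - 749  ,-653,  -  28/11, 585/2, 616.63, 854.15 ]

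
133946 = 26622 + 107324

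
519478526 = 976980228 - 457501702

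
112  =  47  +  65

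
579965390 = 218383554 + 361581836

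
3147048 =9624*327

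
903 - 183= 720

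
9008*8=72064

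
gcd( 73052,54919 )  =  1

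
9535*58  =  553030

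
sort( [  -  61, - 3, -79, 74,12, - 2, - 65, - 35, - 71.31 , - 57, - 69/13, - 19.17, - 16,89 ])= [ - 79 , - 71.31, - 65, - 61, - 57, - 35,-19.17, - 16, - 69/13, - 3, - 2, 12,74, 89] 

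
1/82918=1/82918 = 0.00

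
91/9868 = 91/9868=0.01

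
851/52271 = 851/52271 = 0.02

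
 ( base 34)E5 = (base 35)DQ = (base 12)341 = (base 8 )741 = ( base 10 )481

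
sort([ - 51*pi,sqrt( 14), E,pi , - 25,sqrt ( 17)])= [ - 51*pi, - 25, E,pi, sqrt (14)  ,  sqrt( 17) ] 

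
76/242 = 38/121 = 0.31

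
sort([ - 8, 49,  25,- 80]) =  [ - 80,-8, 25,49 ]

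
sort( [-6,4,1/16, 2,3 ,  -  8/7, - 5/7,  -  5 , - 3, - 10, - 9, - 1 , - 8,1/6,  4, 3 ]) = [ - 10, - 9 , - 8, -6, -5 , -3,  -  8/7,-1,-5/7,  1/16, 1/6,2,3, 3, 4,  4 ] 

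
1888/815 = 1888/815 = 2.32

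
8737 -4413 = 4324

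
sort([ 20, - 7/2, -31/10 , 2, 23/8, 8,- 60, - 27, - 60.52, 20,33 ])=[- 60.52, - 60,-27, - 7/2 ,-31/10,2,  23/8,8,20,20,33]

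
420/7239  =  140/2413 = 0.06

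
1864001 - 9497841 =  - 7633840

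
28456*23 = 654488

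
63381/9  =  21127/3 = 7042.33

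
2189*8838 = 19346382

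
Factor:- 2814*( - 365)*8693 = 2^1*3^1*5^1 * 7^1*67^1 *73^1*8693^1 = 8928667230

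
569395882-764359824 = - 194963942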